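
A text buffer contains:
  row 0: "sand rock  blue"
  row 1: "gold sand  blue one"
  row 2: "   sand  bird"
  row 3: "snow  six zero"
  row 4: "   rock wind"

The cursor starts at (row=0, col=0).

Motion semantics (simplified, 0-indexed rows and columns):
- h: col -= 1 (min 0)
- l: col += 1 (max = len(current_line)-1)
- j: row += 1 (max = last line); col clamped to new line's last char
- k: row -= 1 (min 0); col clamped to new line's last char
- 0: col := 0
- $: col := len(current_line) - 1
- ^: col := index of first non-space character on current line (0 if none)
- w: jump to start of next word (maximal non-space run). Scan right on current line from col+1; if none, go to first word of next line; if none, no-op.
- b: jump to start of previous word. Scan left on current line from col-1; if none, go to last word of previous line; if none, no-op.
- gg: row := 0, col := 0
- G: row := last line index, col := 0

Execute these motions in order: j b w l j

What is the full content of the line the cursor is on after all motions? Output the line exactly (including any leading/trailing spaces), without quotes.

After 1 (j): row=1 col=0 char='g'
After 2 (b): row=0 col=11 char='b'
After 3 (w): row=1 col=0 char='g'
After 4 (l): row=1 col=1 char='o'
After 5 (j): row=2 col=1 char='_'

Answer:    sand  bird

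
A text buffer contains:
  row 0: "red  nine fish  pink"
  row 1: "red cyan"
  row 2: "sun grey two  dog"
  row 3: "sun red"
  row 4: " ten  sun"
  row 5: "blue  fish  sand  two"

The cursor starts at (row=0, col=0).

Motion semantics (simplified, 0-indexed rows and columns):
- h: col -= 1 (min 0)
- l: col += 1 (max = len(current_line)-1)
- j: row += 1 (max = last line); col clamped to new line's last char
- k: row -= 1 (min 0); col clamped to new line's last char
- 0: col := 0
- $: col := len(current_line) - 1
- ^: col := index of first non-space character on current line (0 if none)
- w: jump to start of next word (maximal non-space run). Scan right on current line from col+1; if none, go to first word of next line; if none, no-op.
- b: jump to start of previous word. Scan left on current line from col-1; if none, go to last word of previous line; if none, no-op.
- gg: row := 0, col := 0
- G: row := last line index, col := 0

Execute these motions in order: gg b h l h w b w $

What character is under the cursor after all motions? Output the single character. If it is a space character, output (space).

After 1 (gg): row=0 col=0 char='r'
After 2 (b): row=0 col=0 char='r'
After 3 (h): row=0 col=0 char='r'
After 4 (l): row=0 col=1 char='e'
After 5 (h): row=0 col=0 char='r'
After 6 (w): row=0 col=5 char='n'
After 7 (b): row=0 col=0 char='r'
After 8 (w): row=0 col=5 char='n'
After 9 ($): row=0 col=19 char='k'

Answer: k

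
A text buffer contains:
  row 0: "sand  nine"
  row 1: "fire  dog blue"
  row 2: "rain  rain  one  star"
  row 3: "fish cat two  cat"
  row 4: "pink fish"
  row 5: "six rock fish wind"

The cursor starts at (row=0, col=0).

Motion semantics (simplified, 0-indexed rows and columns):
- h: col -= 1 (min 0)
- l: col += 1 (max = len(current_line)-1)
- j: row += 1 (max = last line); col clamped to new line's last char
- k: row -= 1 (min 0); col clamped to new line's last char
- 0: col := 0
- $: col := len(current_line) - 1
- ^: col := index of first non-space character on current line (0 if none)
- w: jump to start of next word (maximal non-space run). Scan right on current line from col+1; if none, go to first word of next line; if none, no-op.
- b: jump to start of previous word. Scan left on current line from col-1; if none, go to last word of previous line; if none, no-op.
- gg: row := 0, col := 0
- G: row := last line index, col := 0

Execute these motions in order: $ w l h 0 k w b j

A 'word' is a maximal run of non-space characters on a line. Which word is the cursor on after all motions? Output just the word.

Answer: fire

Derivation:
After 1 ($): row=0 col=9 char='e'
After 2 (w): row=1 col=0 char='f'
After 3 (l): row=1 col=1 char='i'
After 4 (h): row=1 col=0 char='f'
After 5 (0): row=1 col=0 char='f'
After 6 (k): row=0 col=0 char='s'
After 7 (w): row=0 col=6 char='n'
After 8 (b): row=0 col=0 char='s'
After 9 (j): row=1 col=0 char='f'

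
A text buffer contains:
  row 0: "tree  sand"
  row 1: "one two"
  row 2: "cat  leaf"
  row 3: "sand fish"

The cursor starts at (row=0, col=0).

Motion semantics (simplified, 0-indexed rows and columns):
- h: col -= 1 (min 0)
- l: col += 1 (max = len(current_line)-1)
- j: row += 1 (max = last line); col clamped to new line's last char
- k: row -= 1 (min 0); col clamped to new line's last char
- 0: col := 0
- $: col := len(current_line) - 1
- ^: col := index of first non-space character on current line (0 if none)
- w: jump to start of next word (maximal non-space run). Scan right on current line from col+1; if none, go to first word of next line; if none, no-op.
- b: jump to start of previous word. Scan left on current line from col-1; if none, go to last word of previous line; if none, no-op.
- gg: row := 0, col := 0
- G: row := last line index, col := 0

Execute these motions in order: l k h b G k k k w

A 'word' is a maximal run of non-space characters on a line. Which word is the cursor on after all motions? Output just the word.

After 1 (l): row=0 col=1 char='r'
After 2 (k): row=0 col=1 char='r'
After 3 (h): row=0 col=0 char='t'
After 4 (b): row=0 col=0 char='t'
After 5 (G): row=3 col=0 char='s'
After 6 (k): row=2 col=0 char='c'
After 7 (k): row=1 col=0 char='o'
After 8 (k): row=0 col=0 char='t'
After 9 (w): row=0 col=6 char='s'

Answer: sand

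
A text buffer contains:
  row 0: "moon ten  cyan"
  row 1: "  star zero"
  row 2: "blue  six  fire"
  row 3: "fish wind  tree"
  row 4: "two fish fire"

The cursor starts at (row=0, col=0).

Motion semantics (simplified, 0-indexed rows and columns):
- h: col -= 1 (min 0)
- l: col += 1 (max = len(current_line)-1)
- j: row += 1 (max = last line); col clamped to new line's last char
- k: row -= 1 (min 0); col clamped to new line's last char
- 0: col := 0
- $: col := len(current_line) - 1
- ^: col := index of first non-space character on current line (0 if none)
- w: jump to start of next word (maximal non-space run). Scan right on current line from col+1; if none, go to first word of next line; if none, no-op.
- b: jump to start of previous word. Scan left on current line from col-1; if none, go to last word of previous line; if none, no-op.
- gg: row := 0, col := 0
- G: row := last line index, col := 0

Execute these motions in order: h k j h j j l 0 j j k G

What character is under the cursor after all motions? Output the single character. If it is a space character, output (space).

After 1 (h): row=0 col=0 char='m'
After 2 (k): row=0 col=0 char='m'
After 3 (j): row=1 col=0 char='_'
After 4 (h): row=1 col=0 char='_'
After 5 (j): row=2 col=0 char='b'
After 6 (j): row=3 col=0 char='f'
After 7 (l): row=3 col=1 char='i'
After 8 (0): row=3 col=0 char='f'
After 9 (j): row=4 col=0 char='t'
After 10 (j): row=4 col=0 char='t'
After 11 (k): row=3 col=0 char='f'
After 12 (G): row=4 col=0 char='t'

Answer: t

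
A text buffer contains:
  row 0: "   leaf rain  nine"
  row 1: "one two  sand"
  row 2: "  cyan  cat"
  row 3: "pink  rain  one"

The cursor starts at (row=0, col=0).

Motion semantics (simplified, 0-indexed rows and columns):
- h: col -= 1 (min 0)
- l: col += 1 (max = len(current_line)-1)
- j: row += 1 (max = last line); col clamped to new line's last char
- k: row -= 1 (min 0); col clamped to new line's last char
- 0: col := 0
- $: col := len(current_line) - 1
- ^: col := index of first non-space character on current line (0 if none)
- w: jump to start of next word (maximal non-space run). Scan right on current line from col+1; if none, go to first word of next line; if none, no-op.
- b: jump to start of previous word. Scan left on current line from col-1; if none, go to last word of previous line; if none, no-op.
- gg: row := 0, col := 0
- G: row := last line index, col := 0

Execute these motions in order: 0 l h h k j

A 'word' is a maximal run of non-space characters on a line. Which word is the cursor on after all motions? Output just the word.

After 1 (0): row=0 col=0 char='_'
After 2 (l): row=0 col=1 char='_'
After 3 (h): row=0 col=0 char='_'
After 4 (h): row=0 col=0 char='_'
After 5 (k): row=0 col=0 char='_'
After 6 (j): row=1 col=0 char='o'

Answer: one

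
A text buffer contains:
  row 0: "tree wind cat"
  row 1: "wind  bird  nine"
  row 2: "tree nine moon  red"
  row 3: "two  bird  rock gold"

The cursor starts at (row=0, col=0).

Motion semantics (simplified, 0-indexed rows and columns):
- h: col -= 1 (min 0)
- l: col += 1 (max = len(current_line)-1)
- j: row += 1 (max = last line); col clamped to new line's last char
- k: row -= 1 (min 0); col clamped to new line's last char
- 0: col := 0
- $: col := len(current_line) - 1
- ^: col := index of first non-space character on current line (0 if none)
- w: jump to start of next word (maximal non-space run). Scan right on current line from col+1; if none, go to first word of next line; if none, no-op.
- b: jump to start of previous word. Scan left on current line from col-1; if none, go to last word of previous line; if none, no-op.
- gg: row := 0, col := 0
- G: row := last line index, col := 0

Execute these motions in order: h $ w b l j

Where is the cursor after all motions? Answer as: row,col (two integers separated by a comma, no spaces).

Answer: 1,11

Derivation:
After 1 (h): row=0 col=0 char='t'
After 2 ($): row=0 col=12 char='t'
After 3 (w): row=1 col=0 char='w'
After 4 (b): row=0 col=10 char='c'
After 5 (l): row=0 col=11 char='a'
After 6 (j): row=1 col=11 char='_'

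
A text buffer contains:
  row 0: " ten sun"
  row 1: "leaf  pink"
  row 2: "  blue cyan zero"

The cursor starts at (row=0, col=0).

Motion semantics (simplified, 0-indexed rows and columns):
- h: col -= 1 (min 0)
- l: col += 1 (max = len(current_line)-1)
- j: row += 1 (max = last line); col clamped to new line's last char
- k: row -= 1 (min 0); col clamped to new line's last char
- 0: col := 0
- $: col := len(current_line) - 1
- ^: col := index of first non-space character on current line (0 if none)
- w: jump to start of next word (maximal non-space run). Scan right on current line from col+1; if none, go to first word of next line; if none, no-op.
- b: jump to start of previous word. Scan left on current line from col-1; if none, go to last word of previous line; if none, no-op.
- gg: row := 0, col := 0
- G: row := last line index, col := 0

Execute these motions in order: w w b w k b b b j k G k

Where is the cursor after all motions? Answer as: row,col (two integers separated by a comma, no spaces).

Answer: 1,0

Derivation:
After 1 (w): row=0 col=1 char='t'
After 2 (w): row=0 col=5 char='s'
After 3 (b): row=0 col=1 char='t'
After 4 (w): row=0 col=5 char='s'
After 5 (k): row=0 col=5 char='s'
After 6 (b): row=0 col=1 char='t'
After 7 (b): row=0 col=1 char='t'
After 8 (b): row=0 col=1 char='t'
After 9 (j): row=1 col=1 char='e'
After 10 (k): row=0 col=1 char='t'
After 11 (G): row=2 col=0 char='_'
After 12 (k): row=1 col=0 char='l'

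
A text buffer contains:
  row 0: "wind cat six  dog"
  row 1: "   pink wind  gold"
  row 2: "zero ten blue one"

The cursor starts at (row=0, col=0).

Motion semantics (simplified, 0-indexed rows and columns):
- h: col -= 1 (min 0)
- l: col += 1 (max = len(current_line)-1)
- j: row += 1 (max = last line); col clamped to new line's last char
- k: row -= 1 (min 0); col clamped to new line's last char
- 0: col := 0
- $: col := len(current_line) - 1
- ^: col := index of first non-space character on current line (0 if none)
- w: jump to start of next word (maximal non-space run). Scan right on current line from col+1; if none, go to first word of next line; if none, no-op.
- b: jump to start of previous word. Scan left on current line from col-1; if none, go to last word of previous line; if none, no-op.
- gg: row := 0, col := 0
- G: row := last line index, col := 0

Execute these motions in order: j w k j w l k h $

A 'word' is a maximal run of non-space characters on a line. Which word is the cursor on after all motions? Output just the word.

Answer: dog

Derivation:
After 1 (j): row=1 col=0 char='_'
After 2 (w): row=1 col=3 char='p'
After 3 (k): row=0 col=3 char='d'
After 4 (j): row=1 col=3 char='p'
After 5 (w): row=1 col=8 char='w'
After 6 (l): row=1 col=9 char='i'
After 7 (k): row=0 col=9 char='s'
After 8 (h): row=0 col=8 char='_'
After 9 ($): row=0 col=16 char='g'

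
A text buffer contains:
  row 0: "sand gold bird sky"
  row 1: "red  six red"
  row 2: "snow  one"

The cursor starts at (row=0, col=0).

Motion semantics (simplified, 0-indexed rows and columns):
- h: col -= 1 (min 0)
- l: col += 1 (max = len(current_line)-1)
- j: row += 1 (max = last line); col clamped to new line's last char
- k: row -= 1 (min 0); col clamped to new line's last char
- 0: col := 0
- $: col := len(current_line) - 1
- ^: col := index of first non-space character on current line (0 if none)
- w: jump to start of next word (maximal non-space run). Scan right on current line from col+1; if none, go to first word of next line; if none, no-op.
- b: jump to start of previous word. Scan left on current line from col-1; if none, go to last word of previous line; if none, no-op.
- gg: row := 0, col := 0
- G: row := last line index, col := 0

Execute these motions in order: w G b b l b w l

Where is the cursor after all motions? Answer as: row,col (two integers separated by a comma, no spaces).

Answer: 1,10

Derivation:
After 1 (w): row=0 col=5 char='g'
After 2 (G): row=2 col=0 char='s'
After 3 (b): row=1 col=9 char='r'
After 4 (b): row=1 col=5 char='s'
After 5 (l): row=1 col=6 char='i'
After 6 (b): row=1 col=5 char='s'
After 7 (w): row=1 col=9 char='r'
After 8 (l): row=1 col=10 char='e'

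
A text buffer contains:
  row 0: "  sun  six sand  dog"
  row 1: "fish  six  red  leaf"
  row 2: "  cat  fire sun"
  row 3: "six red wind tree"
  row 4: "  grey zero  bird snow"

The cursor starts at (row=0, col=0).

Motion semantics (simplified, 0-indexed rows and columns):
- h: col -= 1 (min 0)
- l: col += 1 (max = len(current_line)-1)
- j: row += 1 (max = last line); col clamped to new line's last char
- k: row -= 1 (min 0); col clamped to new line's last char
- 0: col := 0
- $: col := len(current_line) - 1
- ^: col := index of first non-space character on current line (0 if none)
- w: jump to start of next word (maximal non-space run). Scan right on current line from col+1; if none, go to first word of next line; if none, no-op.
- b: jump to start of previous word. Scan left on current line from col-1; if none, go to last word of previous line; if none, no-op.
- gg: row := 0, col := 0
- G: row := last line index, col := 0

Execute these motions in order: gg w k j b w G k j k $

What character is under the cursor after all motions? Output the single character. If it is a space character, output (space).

Answer: e

Derivation:
After 1 (gg): row=0 col=0 char='_'
After 2 (w): row=0 col=2 char='s'
After 3 (k): row=0 col=2 char='s'
After 4 (j): row=1 col=2 char='s'
After 5 (b): row=1 col=0 char='f'
After 6 (w): row=1 col=6 char='s'
After 7 (G): row=4 col=0 char='_'
After 8 (k): row=3 col=0 char='s'
After 9 (j): row=4 col=0 char='_'
After 10 (k): row=3 col=0 char='s'
After 11 ($): row=3 col=16 char='e'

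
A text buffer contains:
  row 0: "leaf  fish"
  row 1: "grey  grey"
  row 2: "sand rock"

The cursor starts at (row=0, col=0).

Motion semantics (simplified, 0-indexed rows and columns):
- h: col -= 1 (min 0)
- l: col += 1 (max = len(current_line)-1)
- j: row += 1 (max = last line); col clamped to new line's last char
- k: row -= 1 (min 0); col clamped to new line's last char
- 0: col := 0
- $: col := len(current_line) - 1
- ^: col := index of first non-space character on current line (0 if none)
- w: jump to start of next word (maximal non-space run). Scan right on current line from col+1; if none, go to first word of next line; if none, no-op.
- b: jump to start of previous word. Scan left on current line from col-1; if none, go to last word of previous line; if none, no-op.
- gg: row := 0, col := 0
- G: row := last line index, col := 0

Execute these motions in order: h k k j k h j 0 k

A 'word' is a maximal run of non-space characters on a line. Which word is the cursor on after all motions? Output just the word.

After 1 (h): row=0 col=0 char='l'
After 2 (k): row=0 col=0 char='l'
After 3 (k): row=0 col=0 char='l'
After 4 (j): row=1 col=0 char='g'
After 5 (k): row=0 col=0 char='l'
After 6 (h): row=0 col=0 char='l'
After 7 (j): row=1 col=0 char='g'
After 8 (0): row=1 col=0 char='g'
After 9 (k): row=0 col=0 char='l'

Answer: leaf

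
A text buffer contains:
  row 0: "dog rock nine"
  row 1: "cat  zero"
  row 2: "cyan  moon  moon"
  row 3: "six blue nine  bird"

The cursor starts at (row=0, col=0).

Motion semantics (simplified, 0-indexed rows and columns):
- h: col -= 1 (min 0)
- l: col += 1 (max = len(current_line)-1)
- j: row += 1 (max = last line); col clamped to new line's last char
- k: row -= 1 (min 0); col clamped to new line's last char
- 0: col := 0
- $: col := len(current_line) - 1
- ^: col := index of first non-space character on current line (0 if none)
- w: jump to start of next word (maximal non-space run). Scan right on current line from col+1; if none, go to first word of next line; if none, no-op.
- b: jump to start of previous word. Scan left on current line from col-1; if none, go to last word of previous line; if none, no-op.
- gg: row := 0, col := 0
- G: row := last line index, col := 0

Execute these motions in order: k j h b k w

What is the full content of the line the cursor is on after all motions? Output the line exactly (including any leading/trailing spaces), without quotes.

Answer: cat  zero

Derivation:
After 1 (k): row=0 col=0 char='d'
After 2 (j): row=1 col=0 char='c'
After 3 (h): row=1 col=0 char='c'
After 4 (b): row=0 col=9 char='n'
After 5 (k): row=0 col=9 char='n'
After 6 (w): row=1 col=0 char='c'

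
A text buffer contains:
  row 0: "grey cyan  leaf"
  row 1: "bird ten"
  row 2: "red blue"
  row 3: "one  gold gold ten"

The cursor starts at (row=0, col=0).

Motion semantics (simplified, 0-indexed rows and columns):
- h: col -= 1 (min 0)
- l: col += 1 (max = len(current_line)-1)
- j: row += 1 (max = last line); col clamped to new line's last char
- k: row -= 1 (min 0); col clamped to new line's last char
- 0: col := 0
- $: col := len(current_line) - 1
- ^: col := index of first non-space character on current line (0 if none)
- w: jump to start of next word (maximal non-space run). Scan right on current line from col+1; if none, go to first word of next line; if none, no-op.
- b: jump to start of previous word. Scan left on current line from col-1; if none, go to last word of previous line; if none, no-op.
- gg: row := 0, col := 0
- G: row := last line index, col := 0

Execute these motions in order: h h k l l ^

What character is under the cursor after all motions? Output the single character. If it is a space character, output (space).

After 1 (h): row=0 col=0 char='g'
After 2 (h): row=0 col=0 char='g'
After 3 (k): row=0 col=0 char='g'
After 4 (l): row=0 col=1 char='r'
After 5 (l): row=0 col=2 char='e'
After 6 (^): row=0 col=0 char='g'

Answer: g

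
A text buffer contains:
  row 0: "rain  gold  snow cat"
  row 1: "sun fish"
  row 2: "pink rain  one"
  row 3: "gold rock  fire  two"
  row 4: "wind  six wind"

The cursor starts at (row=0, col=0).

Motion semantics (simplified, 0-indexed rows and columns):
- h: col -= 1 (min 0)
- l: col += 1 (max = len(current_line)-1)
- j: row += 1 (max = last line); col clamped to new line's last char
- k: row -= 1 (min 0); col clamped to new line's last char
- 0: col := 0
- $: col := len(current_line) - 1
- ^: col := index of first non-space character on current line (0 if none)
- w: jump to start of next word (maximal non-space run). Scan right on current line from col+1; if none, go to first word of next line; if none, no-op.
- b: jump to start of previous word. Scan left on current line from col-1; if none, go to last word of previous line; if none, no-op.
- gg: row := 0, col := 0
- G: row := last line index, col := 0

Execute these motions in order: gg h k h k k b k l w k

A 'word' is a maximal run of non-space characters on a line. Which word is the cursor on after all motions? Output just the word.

Answer: gold

Derivation:
After 1 (gg): row=0 col=0 char='r'
After 2 (h): row=0 col=0 char='r'
After 3 (k): row=0 col=0 char='r'
After 4 (h): row=0 col=0 char='r'
After 5 (k): row=0 col=0 char='r'
After 6 (k): row=0 col=0 char='r'
After 7 (b): row=0 col=0 char='r'
After 8 (k): row=0 col=0 char='r'
After 9 (l): row=0 col=1 char='a'
After 10 (w): row=0 col=6 char='g'
After 11 (k): row=0 col=6 char='g'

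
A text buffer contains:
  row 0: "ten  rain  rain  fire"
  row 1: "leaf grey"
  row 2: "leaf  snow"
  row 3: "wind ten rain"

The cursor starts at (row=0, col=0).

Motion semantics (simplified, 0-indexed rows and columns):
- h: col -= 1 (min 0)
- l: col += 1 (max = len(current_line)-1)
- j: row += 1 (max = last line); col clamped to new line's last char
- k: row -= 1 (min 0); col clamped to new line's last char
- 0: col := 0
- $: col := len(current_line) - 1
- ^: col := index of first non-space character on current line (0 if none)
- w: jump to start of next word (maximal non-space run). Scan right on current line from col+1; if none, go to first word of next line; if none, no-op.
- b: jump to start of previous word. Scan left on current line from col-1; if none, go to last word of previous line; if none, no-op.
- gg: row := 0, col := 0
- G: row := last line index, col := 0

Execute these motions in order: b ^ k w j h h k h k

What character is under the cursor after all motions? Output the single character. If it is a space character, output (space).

After 1 (b): row=0 col=0 char='t'
After 2 (^): row=0 col=0 char='t'
After 3 (k): row=0 col=0 char='t'
After 4 (w): row=0 col=5 char='r'
After 5 (j): row=1 col=5 char='g'
After 6 (h): row=1 col=4 char='_'
After 7 (h): row=1 col=3 char='f'
After 8 (k): row=0 col=3 char='_'
After 9 (h): row=0 col=2 char='n'
After 10 (k): row=0 col=2 char='n'

Answer: n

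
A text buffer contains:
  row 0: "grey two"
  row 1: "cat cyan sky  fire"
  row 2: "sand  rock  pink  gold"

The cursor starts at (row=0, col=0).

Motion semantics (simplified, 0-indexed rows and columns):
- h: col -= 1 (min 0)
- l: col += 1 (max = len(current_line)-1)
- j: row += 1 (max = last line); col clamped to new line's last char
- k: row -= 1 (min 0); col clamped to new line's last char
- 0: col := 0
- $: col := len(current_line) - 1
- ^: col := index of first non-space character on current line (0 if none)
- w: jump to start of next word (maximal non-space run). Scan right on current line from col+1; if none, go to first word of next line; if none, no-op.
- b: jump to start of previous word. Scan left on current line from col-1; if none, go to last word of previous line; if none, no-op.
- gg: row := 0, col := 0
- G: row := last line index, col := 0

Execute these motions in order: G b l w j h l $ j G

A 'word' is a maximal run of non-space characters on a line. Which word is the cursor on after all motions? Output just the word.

After 1 (G): row=2 col=0 char='s'
After 2 (b): row=1 col=14 char='f'
After 3 (l): row=1 col=15 char='i'
After 4 (w): row=2 col=0 char='s'
After 5 (j): row=2 col=0 char='s'
After 6 (h): row=2 col=0 char='s'
After 7 (l): row=2 col=1 char='a'
After 8 ($): row=2 col=21 char='d'
After 9 (j): row=2 col=21 char='d'
After 10 (G): row=2 col=0 char='s'

Answer: sand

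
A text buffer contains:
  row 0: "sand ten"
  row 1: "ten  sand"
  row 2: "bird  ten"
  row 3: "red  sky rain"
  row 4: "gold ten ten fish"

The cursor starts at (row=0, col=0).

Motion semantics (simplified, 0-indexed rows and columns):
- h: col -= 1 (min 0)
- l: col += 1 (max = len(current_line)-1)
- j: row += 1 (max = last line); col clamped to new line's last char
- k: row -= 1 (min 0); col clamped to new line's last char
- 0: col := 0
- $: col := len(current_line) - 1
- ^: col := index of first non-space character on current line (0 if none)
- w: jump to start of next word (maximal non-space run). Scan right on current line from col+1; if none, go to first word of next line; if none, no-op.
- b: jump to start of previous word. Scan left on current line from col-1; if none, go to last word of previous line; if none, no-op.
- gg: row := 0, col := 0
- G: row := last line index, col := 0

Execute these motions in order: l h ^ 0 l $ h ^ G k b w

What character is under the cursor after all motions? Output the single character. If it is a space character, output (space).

Answer: r

Derivation:
After 1 (l): row=0 col=1 char='a'
After 2 (h): row=0 col=0 char='s'
After 3 (^): row=0 col=0 char='s'
After 4 (0): row=0 col=0 char='s'
After 5 (l): row=0 col=1 char='a'
After 6 ($): row=0 col=7 char='n'
After 7 (h): row=0 col=6 char='e'
After 8 (^): row=0 col=0 char='s'
After 9 (G): row=4 col=0 char='g'
After 10 (k): row=3 col=0 char='r'
After 11 (b): row=2 col=6 char='t'
After 12 (w): row=3 col=0 char='r'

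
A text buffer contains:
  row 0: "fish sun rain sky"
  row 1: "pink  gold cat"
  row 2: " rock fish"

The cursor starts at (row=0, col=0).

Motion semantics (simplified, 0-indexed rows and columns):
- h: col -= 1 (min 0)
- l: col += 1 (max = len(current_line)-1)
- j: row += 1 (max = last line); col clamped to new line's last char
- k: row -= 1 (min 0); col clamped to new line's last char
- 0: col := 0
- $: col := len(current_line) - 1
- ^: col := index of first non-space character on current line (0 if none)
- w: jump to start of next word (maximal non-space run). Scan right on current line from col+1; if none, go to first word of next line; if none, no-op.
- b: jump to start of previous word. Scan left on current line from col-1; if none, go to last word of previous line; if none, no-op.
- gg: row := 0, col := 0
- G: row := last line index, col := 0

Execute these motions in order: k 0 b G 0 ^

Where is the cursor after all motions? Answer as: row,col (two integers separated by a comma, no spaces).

Answer: 2,1

Derivation:
After 1 (k): row=0 col=0 char='f'
After 2 (0): row=0 col=0 char='f'
After 3 (b): row=0 col=0 char='f'
After 4 (G): row=2 col=0 char='_'
After 5 (0): row=2 col=0 char='_'
After 6 (^): row=2 col=1 char='r'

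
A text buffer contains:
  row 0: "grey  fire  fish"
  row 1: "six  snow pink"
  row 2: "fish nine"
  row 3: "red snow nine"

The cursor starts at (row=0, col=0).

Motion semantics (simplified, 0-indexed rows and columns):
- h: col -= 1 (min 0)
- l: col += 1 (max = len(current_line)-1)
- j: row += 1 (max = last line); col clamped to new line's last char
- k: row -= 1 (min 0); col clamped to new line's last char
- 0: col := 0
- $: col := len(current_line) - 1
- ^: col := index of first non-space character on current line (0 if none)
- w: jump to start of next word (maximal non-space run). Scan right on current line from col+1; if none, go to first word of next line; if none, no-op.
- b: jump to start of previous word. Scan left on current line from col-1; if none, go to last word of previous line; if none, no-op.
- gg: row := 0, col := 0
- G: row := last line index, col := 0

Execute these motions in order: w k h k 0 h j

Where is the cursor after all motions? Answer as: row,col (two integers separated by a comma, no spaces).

After 1 (w): row=0 col=6 char='f'
After 2 (k): row=0 col=6 char='f'
After 3 (h): row=0 col=5 char='_'
After 4 (k): row=0 col=5 char='_'
After 5 (0): row=0 col=0 char='g'
After 6 (h): row=0 col=0 char='g'
After 7 (j): row=1 col=0 char='s'

Answer: 1,0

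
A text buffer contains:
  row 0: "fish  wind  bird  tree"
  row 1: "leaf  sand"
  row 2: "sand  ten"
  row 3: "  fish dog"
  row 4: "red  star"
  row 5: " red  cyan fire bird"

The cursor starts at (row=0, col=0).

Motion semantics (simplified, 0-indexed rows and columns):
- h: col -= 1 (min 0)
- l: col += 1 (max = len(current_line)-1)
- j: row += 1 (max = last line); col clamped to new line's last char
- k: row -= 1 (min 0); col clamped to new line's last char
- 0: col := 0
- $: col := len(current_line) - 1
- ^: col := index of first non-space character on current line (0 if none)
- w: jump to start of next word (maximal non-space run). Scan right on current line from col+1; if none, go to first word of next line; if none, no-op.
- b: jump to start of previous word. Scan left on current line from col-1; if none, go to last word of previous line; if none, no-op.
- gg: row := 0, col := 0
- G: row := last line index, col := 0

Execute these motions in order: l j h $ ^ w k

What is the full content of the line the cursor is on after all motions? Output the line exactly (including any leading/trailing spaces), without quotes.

After 1 (l): row=0 col=1 char='i'
After 2 (j): row=1 col=1 char='e'
After 3 (h): row=1 col=0 char='l'
After 4 ($): row=1 col=9 char='d'
After 5 (^): row=1 col=0 char='l'
After 6 (w): row=1 col=6 char='s'
After 7 (k): row=0 col=6 char='w'

Answer: fish  wind  bird  tree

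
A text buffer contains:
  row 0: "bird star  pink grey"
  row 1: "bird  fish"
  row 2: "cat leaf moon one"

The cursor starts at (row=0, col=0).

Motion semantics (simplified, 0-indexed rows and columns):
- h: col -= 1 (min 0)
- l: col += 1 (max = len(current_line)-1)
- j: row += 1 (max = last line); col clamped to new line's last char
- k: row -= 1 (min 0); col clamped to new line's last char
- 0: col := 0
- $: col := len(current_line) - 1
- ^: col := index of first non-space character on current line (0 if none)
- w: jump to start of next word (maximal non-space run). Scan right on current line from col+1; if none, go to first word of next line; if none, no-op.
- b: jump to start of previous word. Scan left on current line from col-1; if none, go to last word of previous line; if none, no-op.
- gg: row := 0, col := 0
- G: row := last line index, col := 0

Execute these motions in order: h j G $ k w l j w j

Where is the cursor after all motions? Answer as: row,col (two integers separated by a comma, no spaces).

Answer: 2,4

Derivation:
After 1 (h): row=0 col=0 char='b'
After 2 (j): row=1 col=0 char='b'
After 3 (G): row=2 col=0 char='c'
After 4 ($): row=2 col=16 char='e'
After 5 (k): row=1 col=9 char='h'
After 6 (w): row=2 col=0 char='c'
After 7 (l): row=2 col=1 char='a'
After 8 (j): row=2 col=1 char='a'
After 9 (w): row=2 col=4 char='l'
After 10 (j): row=2 col=4 char='l'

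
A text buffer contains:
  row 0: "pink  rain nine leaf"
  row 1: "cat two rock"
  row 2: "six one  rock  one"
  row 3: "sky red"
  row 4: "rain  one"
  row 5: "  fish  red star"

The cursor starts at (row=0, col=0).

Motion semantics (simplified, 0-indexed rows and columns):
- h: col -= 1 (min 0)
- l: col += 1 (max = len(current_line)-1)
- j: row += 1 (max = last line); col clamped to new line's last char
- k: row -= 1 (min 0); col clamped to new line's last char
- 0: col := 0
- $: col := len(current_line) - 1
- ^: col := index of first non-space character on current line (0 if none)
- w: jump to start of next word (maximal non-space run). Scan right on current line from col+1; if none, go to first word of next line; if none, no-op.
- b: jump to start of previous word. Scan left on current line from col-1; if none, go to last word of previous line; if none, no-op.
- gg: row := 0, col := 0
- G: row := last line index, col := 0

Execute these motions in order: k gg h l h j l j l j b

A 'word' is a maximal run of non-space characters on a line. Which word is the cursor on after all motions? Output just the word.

After 1 (k): row=0 col=0 char='p'
After 2 (gg): row=0 col=0 char='p'
After 3 (h): row=0 col=0 char='p'
After 4 (l): row=0 col=1 char='i'
After 5 (h): row=0 col=0 char='p'
After 6 (j): row=1 col=0 char='c'
After 7 (l): row=1 col=1 char='a'
After 8 (j): row=2 col=1 char='i'
After 9 (l): row=2 col=2 char='x'
After 10 (j): row=3 col=2 char='y'
After 11 (b): row=3 col=0 char='s'

Answer: sky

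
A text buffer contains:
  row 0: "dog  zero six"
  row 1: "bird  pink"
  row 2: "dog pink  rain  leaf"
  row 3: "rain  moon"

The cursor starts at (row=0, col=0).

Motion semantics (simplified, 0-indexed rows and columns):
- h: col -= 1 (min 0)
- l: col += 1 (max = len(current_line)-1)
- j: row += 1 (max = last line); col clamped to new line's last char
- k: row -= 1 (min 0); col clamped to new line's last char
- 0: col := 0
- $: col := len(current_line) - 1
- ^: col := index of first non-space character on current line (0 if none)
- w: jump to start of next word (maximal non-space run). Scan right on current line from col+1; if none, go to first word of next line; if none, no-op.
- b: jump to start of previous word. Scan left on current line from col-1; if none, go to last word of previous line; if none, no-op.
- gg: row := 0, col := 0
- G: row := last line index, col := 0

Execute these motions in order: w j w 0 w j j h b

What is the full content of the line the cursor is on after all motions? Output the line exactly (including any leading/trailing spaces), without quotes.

Answer: rain  moon

Derivation:
After 1 (w): row=0 col=5 char='z'
After 2 (j): row=1 col=5 char='_'
After 3 (w): row=1 col=6 char='p'
After 4 (0): row=1 col=0 char='b'
After 5 (w): row=1 col=6 char='p'
After 6 (j): row=2 col=6 char='n'
After 7 (j): row=3 col=6 char='m'
After 8 (h): row=3 col=5 char='_'
After 9 (b): row=3 col=0 char='r'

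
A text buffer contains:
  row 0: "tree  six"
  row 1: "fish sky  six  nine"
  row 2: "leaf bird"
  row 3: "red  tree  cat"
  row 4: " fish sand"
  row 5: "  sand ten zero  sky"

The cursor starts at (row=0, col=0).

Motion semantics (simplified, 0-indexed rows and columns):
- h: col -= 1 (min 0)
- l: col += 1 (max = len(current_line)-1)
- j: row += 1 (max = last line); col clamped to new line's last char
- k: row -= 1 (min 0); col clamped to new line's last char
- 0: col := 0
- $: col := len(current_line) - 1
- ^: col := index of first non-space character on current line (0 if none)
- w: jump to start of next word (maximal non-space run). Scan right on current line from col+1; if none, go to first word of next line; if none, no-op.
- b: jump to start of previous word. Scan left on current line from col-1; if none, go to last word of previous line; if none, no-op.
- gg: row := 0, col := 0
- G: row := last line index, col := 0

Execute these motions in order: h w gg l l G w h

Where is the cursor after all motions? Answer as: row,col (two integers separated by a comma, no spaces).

Answer: 5,1

Derivation:
After 1 (h): row=0 col=0 char='t'
After 2 (w): row=0 col=6 char='s'
After 3 (gg): row=0 col=0 char='t'
After 4 (l): row=0 col=1 char='r'
After 5 (l): row=0 col=2 char='e'
After 6 (G): row=5 col=0 char='_'
After 7 (w): row=5 col=2 char='s'
After 8 (h): row=5 col=1 char='_'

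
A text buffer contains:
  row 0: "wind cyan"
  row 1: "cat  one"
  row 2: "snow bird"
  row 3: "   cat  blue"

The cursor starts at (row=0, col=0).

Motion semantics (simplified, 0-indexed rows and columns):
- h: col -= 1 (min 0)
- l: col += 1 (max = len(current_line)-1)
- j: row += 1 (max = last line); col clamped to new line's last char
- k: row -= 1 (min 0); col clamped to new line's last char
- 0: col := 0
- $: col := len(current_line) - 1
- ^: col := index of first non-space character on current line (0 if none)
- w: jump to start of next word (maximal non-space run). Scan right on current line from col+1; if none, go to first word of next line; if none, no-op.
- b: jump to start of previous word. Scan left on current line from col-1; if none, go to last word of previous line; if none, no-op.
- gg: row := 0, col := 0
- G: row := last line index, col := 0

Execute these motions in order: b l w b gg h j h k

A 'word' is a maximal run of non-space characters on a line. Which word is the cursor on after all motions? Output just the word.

Answer: wind

Derivation:
After 1 (b): row=0 col=0 char='w'
After 2 (l): row=0 col=1 char='i'
After 3 (w): row=0 col=5 char='c'
After 4 (b): row=0 col=0 char='w'
After 5 (gg): row=0 col=0 char='w'
After 6 (h): row=0 col=0 char='w'
After 7 (j): row=1 col=0 char='c'
After 8 (h): row=1 col=0 char='c'
After 9 (k): row=0 col=0 char='w'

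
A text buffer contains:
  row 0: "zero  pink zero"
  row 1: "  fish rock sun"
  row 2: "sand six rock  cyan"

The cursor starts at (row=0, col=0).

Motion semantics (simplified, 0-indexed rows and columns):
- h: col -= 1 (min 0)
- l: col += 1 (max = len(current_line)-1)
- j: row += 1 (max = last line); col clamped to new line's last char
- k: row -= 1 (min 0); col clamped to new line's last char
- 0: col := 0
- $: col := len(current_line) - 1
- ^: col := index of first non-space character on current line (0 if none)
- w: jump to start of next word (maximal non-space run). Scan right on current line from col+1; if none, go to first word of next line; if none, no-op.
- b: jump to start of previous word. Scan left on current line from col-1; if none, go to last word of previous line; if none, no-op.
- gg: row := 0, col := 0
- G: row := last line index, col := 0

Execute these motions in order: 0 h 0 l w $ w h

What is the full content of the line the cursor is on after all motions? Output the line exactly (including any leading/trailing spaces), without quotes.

Answer:   fish rock sun

Derivation:
After 1 (0): row=0 col=0 char='z'
After 2 (h): row=0 col=0 char='z'
After 3 (0): row=0 col=0 char='z'
After 4 (l): row=0 col=1 char='e'
After 5 (w): row=0 col=6 char='p'
After 6 ($): row=0 col=14 char='o'
After 7 (w): row=1 col=2 char='f'
After 8 (h): row=1 col=1 char='_'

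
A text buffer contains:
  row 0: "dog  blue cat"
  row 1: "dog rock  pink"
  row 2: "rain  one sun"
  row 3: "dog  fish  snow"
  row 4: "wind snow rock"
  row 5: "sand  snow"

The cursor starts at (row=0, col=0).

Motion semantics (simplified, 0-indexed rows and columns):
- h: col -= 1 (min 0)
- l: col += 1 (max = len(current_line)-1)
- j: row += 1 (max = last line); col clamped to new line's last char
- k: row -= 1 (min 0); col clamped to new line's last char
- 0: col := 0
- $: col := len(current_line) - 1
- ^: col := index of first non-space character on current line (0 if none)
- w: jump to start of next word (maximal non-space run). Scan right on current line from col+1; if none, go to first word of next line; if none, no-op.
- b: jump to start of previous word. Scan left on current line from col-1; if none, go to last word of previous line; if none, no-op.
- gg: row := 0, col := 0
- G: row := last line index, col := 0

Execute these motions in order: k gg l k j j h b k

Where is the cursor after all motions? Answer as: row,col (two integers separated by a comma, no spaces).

Answer: 0,10

Derivation:
After 1 (k): row=0 col=0 char='d'
After 2 (gg): row=0 col=0 char='d'
After 3 (l): row=0 col=1 char='o'
After 4 (k): row=0 col=1 char='o'
After 5 (j): row=1 col=1 char='o'
After 6 (j): row=2 col=1 char='a'
After 7 (h): row=2 col=0 char='r'
After 8 (b): row=1 col=10 char='p'
After 9 (k): row=0 col=10 char='c'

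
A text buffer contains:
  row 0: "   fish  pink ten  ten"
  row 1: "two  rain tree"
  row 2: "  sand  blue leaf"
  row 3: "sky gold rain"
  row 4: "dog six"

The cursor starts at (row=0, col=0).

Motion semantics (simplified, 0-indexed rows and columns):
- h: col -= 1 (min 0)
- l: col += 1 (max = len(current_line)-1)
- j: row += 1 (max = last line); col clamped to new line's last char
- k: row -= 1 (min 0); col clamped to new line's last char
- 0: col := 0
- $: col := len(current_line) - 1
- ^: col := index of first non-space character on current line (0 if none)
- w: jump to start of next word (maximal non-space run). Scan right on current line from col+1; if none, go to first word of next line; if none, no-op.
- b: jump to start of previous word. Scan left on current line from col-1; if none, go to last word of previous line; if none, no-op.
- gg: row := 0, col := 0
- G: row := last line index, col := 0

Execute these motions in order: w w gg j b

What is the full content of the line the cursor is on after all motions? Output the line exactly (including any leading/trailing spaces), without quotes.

Answer:    fish  pink ten  ten

Derivation:
After 1 (w): row=0 col=3 char='f'
After 2 (w): row=0 col=9 char='p'
After 3 (gg): row=0 col=0 char='_'
After 4 (j): row=1 col=0 char='t'
After 5 (b): row=0 col=19 char='t'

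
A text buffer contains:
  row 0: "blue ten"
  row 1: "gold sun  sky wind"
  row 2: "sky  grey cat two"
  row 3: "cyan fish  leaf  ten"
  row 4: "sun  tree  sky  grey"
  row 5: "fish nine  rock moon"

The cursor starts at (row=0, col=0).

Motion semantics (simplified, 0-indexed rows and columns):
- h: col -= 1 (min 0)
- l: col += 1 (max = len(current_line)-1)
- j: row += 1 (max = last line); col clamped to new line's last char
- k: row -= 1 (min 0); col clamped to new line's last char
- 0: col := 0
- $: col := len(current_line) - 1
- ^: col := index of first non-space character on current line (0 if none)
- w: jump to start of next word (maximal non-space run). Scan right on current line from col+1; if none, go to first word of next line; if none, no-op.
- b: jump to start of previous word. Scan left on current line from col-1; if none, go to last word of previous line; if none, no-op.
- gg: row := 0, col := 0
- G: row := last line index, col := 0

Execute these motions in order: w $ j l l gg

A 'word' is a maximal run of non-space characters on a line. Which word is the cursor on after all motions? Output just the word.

Answer: blue

Derivation:
After 1 (w): row=0 col=5 char='t'
After 2 ($): row=0 col=7 char='n'
After 3 (j): row=1 col=7 char='n'
After 4 (l): row=1 col=8 char='_'
After 5 (l): row=1 col=9 char='_'
After 6 (gg): row=0 col=0 char='b'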